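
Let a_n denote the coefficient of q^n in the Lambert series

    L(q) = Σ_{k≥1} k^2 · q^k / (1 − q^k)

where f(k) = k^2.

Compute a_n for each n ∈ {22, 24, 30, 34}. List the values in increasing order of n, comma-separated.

n=22: 22·1 11·2 2·11 1·22  f→[484+121+4+1]=610
q^24  k|24↦f(k): 1:1 2:4 3:9 4:16 6:36 8:64 12:144 24:576  a_24=850
[q^30] f(1)=1,f(2)=4,f(3)=9,f(5)=25,f(6)=36,f(10)=100,f(15)=225,f(30)=900 ⇒ 1300
[q^34] f(34)=1156,f(17)=289,f(2)=4,f(1)=1 ⇒ 1450

610, 850, 1300, 1450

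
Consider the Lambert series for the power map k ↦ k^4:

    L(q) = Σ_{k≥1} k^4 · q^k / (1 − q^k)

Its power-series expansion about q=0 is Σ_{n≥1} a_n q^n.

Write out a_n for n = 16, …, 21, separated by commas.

69905, 83522, 112931, 130322, 170898, 196964

[q^16] f(16)=65536,f(8)=4096,f(4)=256,f(2)=16,f(1)=1 ⇒ 69905
[q^17] f(1)=1,f(17)=83521 ⇒ 83522
d|18:{18,9,6,3,2,1}  Σf=104976+6561+1296+81+16+1=112931
d|19:{19,1}  Σf=130321+1=130322
d|20:{1,2,4,5,10,20}  Σf=1+16+256+625+10000+160000=170898
q^21  k|21↦f(k): 1:1 3:81 7:2401 21:194481  a_21=196964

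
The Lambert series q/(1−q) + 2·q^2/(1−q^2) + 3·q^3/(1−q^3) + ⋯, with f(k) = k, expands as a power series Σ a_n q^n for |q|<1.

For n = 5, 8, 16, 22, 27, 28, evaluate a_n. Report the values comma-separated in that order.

[q^5] f(1)=1,f(5)=5 ⇒ 6
d|8:{8,4,2,1}  Σf=8+4+2+1=15
d|16:{1,2,4,8,16}  Σf=1+2+4+8+16=31
n=22: 1·22 2·11 11·2 22·1  f→[1+2+11+22]=36
d|27:{1,3,9,27}  Σf=1+3+9+27=40
n=28: 28·1 14·2 7·4 4·7 2·14 1·28  f→[28+14+7+4+2+1]=56

6, 15, 31, 36, 40, 56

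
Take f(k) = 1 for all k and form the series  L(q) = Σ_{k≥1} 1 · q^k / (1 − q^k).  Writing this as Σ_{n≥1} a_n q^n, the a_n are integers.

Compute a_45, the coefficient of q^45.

a_45 = 6

q^45  k|45↦f(k): 1:1 3:1 5:1 9:1 15:1 45:1  a_45=6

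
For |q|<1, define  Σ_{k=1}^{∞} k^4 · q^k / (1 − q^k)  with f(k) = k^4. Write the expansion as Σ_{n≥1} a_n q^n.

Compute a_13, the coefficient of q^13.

[q^13] f(13)=28561,f(1)=1 ⇒ 28562

a_13 = 28562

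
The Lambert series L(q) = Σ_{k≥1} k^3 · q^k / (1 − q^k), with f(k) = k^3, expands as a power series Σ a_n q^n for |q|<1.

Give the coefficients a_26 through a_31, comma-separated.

[q^26] f(1)=1,f(2)=8,f(13)=2197,f(26)=17576 ⇒ 19782
n=27: 1·27 3·9 9·3 27·1  f→[1+27+729+19683]=20440
[q^28] f(1)=1,f(2)=8,f(4)=64,f(7)=343,f(14)=2744,f(28)=21952 ⇒ 25112
[q^29] f(29)=24389,f(1)=1 ⇒ 24390
n=30: 30·1 15·2 10·3 6·5 5·6 3·10 2·15 1·30  f→[27000+3375+1000+216+125+27+8+1]=31752
q^31  k|31↦f(k): 31:29791 1:1  a_31=29792

19782, 20440, 25112, 24390, 31752, 29792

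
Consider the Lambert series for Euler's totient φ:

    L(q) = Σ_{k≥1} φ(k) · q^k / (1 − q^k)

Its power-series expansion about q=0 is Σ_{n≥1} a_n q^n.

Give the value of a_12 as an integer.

d|12:{12,6,4,3,2,1}  Σφ=4+2+2+2+1+1=12

a_12 = 12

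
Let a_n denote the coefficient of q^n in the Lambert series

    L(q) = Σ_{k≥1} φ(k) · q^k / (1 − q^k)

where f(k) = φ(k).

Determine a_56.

q^56  k|56↦φ(k): 1:1 2:1 4:2 7:6 8:4 14:6 28:12 56:24  a_56=56

a_56 = 56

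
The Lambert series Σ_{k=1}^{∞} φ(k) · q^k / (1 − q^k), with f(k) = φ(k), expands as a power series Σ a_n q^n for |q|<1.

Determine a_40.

[q^40] φ(40)=16,φ(20)=8,φ(10)=4,φ(8)=4,φ(5)=4,φ(4)=2,φ(2)=1,φ(1)=1 ⇒ 40

a_40 = 40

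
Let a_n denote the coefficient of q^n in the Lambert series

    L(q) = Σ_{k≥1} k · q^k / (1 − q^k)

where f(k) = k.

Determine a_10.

d|10:{10,5,2,1}  Σf=10+5+2+1=18

a_10 = 18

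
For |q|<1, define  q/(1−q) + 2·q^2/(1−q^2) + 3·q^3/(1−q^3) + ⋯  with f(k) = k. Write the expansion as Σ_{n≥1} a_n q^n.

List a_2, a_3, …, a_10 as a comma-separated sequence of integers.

n=2: 1·2 2·1  f→[1+2]=3
n=3: 1·3 3·1  f→[1+3]=4
n=4: 1·4 2·2 4·1  f→[1+2+4]=7
q^5  k|5↦f(k): 1:1 5:5  a_5=6
q^6  k|6↦f(k): 1:1 2:2 3:3 6:6  a_6=12
d|7:{1,7}  Σf=1+7=8
[q^8] f(1)=1,f(2)=2,f(4)=4,f(8)=8 ⇒ 15
n=9: 9·1 3·3 1·9  f→[9+3+1]=13
[q^10] f(10)=10,f(5)=5,f(2)=2,f(1)=1 ⇒ 18

3, 4, 7, 6, 12, 8, 15, 13, 18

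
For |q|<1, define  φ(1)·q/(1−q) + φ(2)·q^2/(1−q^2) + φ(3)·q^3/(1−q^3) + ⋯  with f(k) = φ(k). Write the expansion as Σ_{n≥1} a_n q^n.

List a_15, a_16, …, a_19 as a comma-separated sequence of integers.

[q^15] φ(1)=1,φ(3)=2,φ(5)=4,φ(15)=8 ⇒ 15
n=16: 1·16 2·8 4·4 8·2 16·1  φ→[1+1+2+4+8]=16
q^17  k|17↦φ(k): 1:1 17:16  a_17=17
d|18:{18,9,6,3,2,1}  Σφ=6+6+2+2+1+1=18
q^19  k|19↦φ(k): 1:1 19:18  a_19=19

15, 16, 17, 18, 19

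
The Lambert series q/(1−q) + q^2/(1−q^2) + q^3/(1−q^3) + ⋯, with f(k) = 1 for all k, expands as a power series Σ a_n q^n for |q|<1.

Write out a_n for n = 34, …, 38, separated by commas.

4, 4, 9, 2, 4

[q^34] f(34)=1,f(17)=1,f(2)=1,f(1)=1 ⇒ 4
q^35  k|35↦f(k): 1:1 5:1 7:1 35:1  a_35=4
d|36:{1,2,3,4,6,9,12,18,36}  Σf=1+1+1+1+1+1+1+1+1=9
[q^37] f(1)=1,f(37)=1 ⇒ 2
[q^38] f(38)=1,f(19)=1,f(2)=1,f(1)=1 ⇒ 4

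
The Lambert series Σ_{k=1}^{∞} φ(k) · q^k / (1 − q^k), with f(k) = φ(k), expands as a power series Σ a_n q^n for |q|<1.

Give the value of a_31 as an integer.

n=31: 1·31 31·1  φ→[1+30]=31

a_31 = 31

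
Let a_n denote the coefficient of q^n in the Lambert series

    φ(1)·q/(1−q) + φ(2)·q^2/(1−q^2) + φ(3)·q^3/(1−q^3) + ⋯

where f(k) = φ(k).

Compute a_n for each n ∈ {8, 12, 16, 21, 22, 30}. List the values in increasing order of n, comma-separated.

d|8:{1,2,4,8}  Σφ=1+1+2+4=8
n=12: 12·1 6·2 4·3 3·4 2·6 1·12  φ→[4+2+2+2+1+1]=12
d|16:{16,8,4,2,1}  Σφ=8+4+2+1+1=16
[q^21] φ(21)=12,φ(7)=6,φ(3)=2,φ(1)=1 ⇒ 21
q^22  k|22↦φ(k): 1:1 2:1 11:10 22:10  a_22=22
q^30  k|30↦φ(k): 1:1 2:1 3:2 5:4 6:2 10:4 15:8 30:8  a_30=30

8, 12, 16, 21, 22, 30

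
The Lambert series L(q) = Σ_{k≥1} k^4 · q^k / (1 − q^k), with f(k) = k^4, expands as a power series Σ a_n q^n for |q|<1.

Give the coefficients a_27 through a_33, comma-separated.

538084, 655746, 707282, 872644, 923522, 1118481, 1200644

[q^27] f(1)=1,f(3)=81,f(9)=6561,f(27)=531441 ⇒ 538084
q^28  k|28↦f(k): 1:1 2:16 4:256 7:2401 14:38416 28:614656  a_28=655746
n=29: 1·29 29·1  f→[1+707281]=707282
[q^30] f(1)=1,f(2)=16,f(3)=81,f(5)=625,f(6)=1296,f(10)=10000,f(15)=50625,f(30)=810000 ⇒ 872644
d|31:{31,1}  Σf=923521+1=923522
[q^32] f(1)=1,f(2)=16,f(4)=256,f(8)=4096,f(16)=65536,f(32)=1048576 ⇒ 1118481
q^33  k|33↦f(k): 33:1185921 11:14641 3:81 1:1  a_33=1200644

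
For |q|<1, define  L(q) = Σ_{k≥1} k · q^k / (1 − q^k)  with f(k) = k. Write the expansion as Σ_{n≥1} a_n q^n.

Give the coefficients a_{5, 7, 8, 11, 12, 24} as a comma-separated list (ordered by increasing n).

d|5:{5,1}  Σf=5+1=6
n=7: 7·1 1·7  f→[7+1]=8
d|8:{1,2,4,8}  Σf=1+2+4+8=15
[q^11] f(1)=1,f(11)=11 ⇒ 12
d|12:{1,2,3,4,6,12}  Σf=1+2+3+4+6+12=28
q^24  k|24↦f(k): 1:1 2:2 3:3 4:4 6:6 8:8 12:12 24:24  a_24=60

6, 8, 15, 12, 28, 60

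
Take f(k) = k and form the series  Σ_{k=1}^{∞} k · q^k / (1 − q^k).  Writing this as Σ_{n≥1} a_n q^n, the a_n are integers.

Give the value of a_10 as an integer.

a_10 = 18

[q^10] f(10)=10,f(5)=5,f(2)=2,f(1)=1 ⇒ 18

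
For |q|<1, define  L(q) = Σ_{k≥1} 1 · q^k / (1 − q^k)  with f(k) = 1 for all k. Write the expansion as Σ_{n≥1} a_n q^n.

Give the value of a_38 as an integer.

a_38 = 4

[q^38] f(38)=1,f(19)=1,f(2)=1,f(1)=1 ⇒ 4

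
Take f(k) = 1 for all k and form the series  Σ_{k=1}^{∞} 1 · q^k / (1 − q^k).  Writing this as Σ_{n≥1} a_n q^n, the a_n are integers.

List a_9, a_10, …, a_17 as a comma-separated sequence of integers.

3, 4, 2, 6, 2, 4, 4, 5, 2

d|9:{9,3,1}  Σf=1+1+1=3
n=10: 1·10 2·5 5·2 10·1  f→[1+1+1+1]=4
[q^11] f(1)=1,f(11)=1 ⇒ 2
q^12  k|12↦f(k): 12:1 6:1 4:1 3:1 2:1 1:1  a_12=6
n=13: 13·1 1·13  f→[1+1]=2
q^14  k|14↦f(k): 14:1 7:1 2:1 1:1  a_14=4
[q^15] f(1)=1,f(3)=1,f(5)=1,f(15)=1 ⇒ 4
q^16  k|16↦f(k): 16:1 8:1 4:1 2:1 1:1  a_16=5
[q^17] f(17)=1,f(1)=1 ⇒ 2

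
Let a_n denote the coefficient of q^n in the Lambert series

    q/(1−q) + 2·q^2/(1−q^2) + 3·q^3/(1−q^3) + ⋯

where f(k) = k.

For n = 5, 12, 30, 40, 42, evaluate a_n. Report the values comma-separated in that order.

6, 28, 72, 90, 96

q^5  k|5↦f(k): 5:5 1:1  a_5=6
d|12:{1,2,3,4,6,12}  Σf=1+2+3+4+6+12=28
[q^30] f(1)=1,f(2)=2,f(3)=3,f(5)=5,f(6)=6,f(10)=10,f(15)=15,f(30)=30 ⇒ 72
d|40:{1,2,4,5,8,10,20,40}  Σf=1+2+4+5+8+10+20+40=90
n=42: 42·1 21·2 14·3 7·6 6·7 3·14 2·21 1·42  f→[42+21+14+7+6+3+2+1]=96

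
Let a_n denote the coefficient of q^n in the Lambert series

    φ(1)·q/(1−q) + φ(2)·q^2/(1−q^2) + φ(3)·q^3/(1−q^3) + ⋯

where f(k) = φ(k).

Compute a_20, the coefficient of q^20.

n=20: 20·1 10·2 5·4 4·5 2·10 1·20  φ→[8+4+4+2+1+1]=20

a_20 = 20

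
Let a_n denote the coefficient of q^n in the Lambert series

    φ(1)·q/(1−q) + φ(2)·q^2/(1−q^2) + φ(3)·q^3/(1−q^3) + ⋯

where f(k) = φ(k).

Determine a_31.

[q^31] φ(1)=1,φ(31)=30 ⇒ 31

a_31 = 31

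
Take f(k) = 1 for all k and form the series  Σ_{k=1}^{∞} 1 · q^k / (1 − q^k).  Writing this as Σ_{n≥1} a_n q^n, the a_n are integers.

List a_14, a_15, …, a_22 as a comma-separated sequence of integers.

q^14  k|14↦f(k): 14:1 7:1 2:1 1:1  a_14=4
n=15: 1·15 3·5 5·3 15·1  f→[1+1+1+1]=4
d|16:{1,2,4,8,16}  Σf=1+1+1+1+1=5
[q^17] f(17)=1,f(1)=1 ⇒ 2
d|18:{1,2,3,6,9,18}  Σf=1+1+1+1+1+1=6
[q^19] f(1)=1,f(19)=1 ⇒ 2
d|20:{1,2,4,5,10,20}  Σf=1+1+1+1+1+1=6
n=21: 21·1 7·3 3·7 1·21  f→[1+1+1+1]=4
n=22: 22·1 11·2 2·11 1·22  f→[1+1+1+1]=4

4, 4, 5, 2, 6, 2, 6, 4, 4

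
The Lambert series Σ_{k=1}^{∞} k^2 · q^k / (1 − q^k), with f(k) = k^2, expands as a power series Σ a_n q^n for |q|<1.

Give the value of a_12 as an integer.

n=12: 1·12 2·6 3·4 4·3 6·2 12·1  f→[1+4+9+16+36+144]=210

a_12 = 210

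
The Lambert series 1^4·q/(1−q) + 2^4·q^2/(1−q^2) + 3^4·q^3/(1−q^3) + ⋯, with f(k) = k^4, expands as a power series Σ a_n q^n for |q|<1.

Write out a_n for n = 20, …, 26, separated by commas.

170898, 196964, 248914, 279842, 358258, 391251, 485554

d|20:{1,2,4,5,10,20}  Σf=1+16+256+625+10000+160000=170898
[q^21] f(1)=1,f(3)=81,f(7)=2401,f(21)=194481 ⇒ 196964
q^22  k|22↦f(k): 1:1 2:16 11:14641 22:234256  a_22=248914
n=23: 23·1 1·23  f→[279841+1]=279842
n=24: 1·24 2·12 3·8 4·6 6·4 8·3 12·2 24·1  f→[1+16+81+256+1296+4096+20736+331776]=358258
q^25  k|25↦f(k): 25:390625 5:625 1:1  a_25=391251
d|26:{1,2,13,26}  Σf=1+16+28561+456976=485554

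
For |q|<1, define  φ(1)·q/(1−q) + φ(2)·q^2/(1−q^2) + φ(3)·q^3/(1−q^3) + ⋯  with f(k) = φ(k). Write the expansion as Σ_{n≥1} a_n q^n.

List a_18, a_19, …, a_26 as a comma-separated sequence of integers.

[q^18] φ(1)=1,φ(2)=1,φ(3)=2,φ(6)=2,φ(9)=6,φ(18)=6 ⇒ 18
q^19  k|19↦φ(k): 1:1 19:18  a_19=19
d|20:{1,2,4,5,10,20}  Σφ=1+1+2+4+4+8=20
d|21:{1,3,7,21}  Σφ=1+2+6+12=21
d|22:{1,2,11,22}  Σφ=1+1+10+10=22
n=23: 1·23 23·1  φ→[1+22]=23
n=24: 1·24 2·12 3·8 4·6 6·4 8·3 12·2 24·1  φ→[1+1+2+2+2+4+4+8]=24
[q^25] φ(25)=20,φ(5)=4,φ(1)=1 ⇒ 25
n=26: 26·1 13·2 2·13 1·26  φ→[12+12+1+1]=26

18, 19, 20, 21, 22, 23, 24, 25, 26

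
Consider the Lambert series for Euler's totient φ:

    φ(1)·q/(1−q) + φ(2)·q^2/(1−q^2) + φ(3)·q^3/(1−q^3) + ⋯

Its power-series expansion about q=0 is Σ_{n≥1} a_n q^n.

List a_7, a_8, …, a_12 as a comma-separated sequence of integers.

[q^7] φ(7)=6,φ(1)=1 ⇒ 7
n=8: 8·1 4·2 2·4 1·8  φ→[4+2+1+1]=8
n=9: 9·1 3·3 1·9  φ→[6+2+1]=9
d|10:{1,2,5,10}  Σφ=1+1+4+4=10
n=11: 11·1 1·11  φ→[10+1]=11
[q^12] φ(1)=1,φ(2)=1,φ(3)=2,φ(4)=2,φ(6)=2,φ(12)=4 ⇒ 12

7, 8, 9, 10, 11, 12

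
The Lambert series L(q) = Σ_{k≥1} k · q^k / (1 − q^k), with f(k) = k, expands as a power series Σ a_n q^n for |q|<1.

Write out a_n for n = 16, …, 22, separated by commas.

31, 18, 39, 20, 42, 32, 36

n=16: 16·1 8·2 4·4 2·8 1·16  f→[16+8+4+2+1]=31
[q^17] f(17)=17,f(1)=1 ⇒ 18
[q^18] f(1)=1,f(2)=2,f(3)=3,f(6)=6,f(9)=9,f(18)=18 ⇒ 39
n=19: 1·19 19·1  f→[1+19]=20
d|20:{20,10,5,4,2,1}  Σf=20+10+5+4+2+1=42
n=21: 21·1 7·3 3·7 1·21  f→[21+7+3+1]=32
d|22:{22,11,2,1}  Σf=22+11+2+1=36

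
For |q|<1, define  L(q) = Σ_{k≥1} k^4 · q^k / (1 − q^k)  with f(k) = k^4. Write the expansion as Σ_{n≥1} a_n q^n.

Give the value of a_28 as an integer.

a_28 = 655746

q^28  k|28↦f(k): 1:1 2:16 4:256 7:2401 14:38416 28:614656  a_28=655746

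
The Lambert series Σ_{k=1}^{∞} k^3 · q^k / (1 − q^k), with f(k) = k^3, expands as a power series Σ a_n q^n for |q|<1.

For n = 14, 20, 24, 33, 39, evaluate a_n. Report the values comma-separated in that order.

d|14:{14,7,2,1}  Σf=2744+343+8+1=3096
[q^20] f(1)=1,f(2)=8,f(4)=64,f(5)=125,f(10)=1000,f(20)=8000 ⇒ 9198
n=24: 1·24 2·12 3·8 4·6 6·4 8·3 12·2 24·1  f→[1+8+27+64+216+512+1728+13824]=16380
n=33: 1·33 3·11 11·3 33·1  f→[1+27+1331+35937]=37296
q^39  k|39↦f(k): 1:1 3:27 13:2197 39:59319  a_39=61544

3096, 9198, 16380, 37296, 61544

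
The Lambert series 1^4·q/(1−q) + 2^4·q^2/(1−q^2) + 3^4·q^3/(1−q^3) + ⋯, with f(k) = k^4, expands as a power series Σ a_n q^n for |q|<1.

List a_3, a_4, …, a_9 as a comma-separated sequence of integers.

q^3  k|3↦f(k): 1:1 3:81  a_3=82
[q^4] f(4)=256,f(2)=16,f(1)=1 ⇒ 273
n=5: 5·1 1·5  f→[625+1]=626
[q^6] f(6)=1296,f(3)=81,f(2)=16,f(1)=1 ⇒ 1394
q^7  k|7↦f(k): 7:2401 1:1  a_7=2402
q^8  k|8↦f(k): 1:1 2:16 4:256 8:4096  a_8=4369
q^9  k|9↦f(k): 9:6561 3:81 1:1  a_9=6643

82, 273, 626, 1394, 2402, 4369, 6643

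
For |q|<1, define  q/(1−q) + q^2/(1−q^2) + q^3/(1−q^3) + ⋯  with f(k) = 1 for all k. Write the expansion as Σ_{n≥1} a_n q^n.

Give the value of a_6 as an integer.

a_6 = 4

q^6  k|6↦f(k): 6:1 3:1 2:1 1:1  a_6=4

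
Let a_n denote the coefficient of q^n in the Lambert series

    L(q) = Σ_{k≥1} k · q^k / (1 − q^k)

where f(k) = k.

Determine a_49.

[q^49] f(49)=49,f(7)=7,f(1)=1 ⇒ 57

a_49 = 57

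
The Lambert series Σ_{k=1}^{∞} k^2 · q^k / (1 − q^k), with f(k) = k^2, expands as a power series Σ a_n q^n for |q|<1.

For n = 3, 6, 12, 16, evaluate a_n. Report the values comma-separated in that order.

d|3:{1,3}  Σf=1+9=10
[q^6] f(1)=1,f(2)=4,f(3)=9,f(6)=36 ⇒ 50
[q^12] f(1)=1,f(2)=4,f(3)=9,f(4)=16,f(6)=36,f(12)=144 ⇒ 210
[q^16] f(1)=1,f(2)=4,f(4)=16,f(8)=64,f(16)=256 ⇒ 341

10, 50, 210, 341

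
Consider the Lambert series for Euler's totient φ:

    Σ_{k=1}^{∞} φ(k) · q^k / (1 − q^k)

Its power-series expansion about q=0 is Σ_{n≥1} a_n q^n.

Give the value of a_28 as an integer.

d|28:{28,14,7,4,2,1}  Σφ=12+6+6+2+1+1=28

a_28 = 28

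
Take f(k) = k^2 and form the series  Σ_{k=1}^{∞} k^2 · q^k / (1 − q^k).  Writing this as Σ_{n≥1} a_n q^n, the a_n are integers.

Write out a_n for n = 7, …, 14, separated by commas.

d|7:{7,1}  Σf=49+1=50
d|8:{1,2,4,8}  Σf=1+4+16+64=85
[q^9] f(1)=1,f(3)=9,f(9)=81 ⇒ 91
d|10:{1,2,5,10}  Σf=1+4+25+100=130
[q^11] f(1)=1,f(11)=121 ⇒ 122
n=12: 12·1 6·2 4·3 3·4 2·6 1·12  f→[144+36+16+9+4+1]=210
q^13  k|13↦f(k): 1:1 13:169  a_13=170
q^14  k|14↦f(k): 1:1 2:4 7:49 14:196  a_14=250

50, 85, 91, 130, 122, 210, 170, 250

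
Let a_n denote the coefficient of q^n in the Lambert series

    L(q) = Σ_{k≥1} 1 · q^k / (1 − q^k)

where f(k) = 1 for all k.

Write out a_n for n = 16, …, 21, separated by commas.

5, 2, 6, 2, 6, 4

d|16:{16,8,4,2,1}  Σf=1+1+1+1+1=5
d|17:{17,1}  Σf=1+1=2
d|18:{18,9,6,3,2,1}  Σf=1+1+1+1+1+1=6
n=19: 19·1 1·19  f→[1+1]=2
[q^20] f(1)=1,f(2)=1,f(4)=1,f(5)=1,f(10)=1,f(20)=1 ⇒ 6
[q^21] f(21)=1,f(7)=1,f(3)=1,f(1)=1 ⇒ 4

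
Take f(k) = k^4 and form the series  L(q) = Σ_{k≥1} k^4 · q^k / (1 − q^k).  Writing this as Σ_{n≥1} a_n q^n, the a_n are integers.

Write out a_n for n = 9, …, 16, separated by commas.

6643, 10642, 14642, 22386, 28562, 40834, 51332, 69905

n=9: 1·9 3·3 9·1  f→[1+81+6561]=6643
q^10  k|10↦f(k): 1:1 2:16 5:625 10:10000  a_10=10642
[q^11] f(11)=14641,f(1)=1 ⇒ 14642
[q^12] f(1)=1,f(2)=16,f(3)=81,f(4)=256,f(6)=1296,f(12)=20736 ⇒ 22386
d|13:{13,1}  Σf=28561+1=28562
[q^14] f(1)=1,f(2)=16,f(7)=2401,f(14)=38416 ⇒ 40834
q^15  k|15↦f(k): 1:1 3:81 5:625 15:50625  a_15=51332
d|16:{1,2,4,8,16}  Σf=1+16+256+4096+65536=69905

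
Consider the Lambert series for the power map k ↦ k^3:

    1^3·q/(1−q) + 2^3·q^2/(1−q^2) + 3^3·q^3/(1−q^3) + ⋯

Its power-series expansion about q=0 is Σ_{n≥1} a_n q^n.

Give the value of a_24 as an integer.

a_24 = 16380

q^24  k|24↦f(k): 24:13824 12:1728 8:512 6:216 4:64 3:27 2:8 1:1  a_24=16380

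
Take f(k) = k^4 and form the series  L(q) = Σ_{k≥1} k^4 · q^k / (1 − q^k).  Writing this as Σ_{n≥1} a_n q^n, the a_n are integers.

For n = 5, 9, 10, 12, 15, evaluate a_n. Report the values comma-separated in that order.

626, 6643, 10642, 22386, 51332

d|5:{5,1}  Σf=625+1=626
[q^9] f(1)=1,f(3)=81,f(9)=6561 ⇒ 6643
n=10: 10·1 5·2 2·5 1·10  f→[10000+625+16+1]=10642
[q^12] f(12)=20736,f(6)=1296,f(4)=256,f(3)=81,f(2)=16,f(1)=1 ⇒ 22386
[q^15] f(1)=1,f(3)=81,f(5)=625,f(15)=50625 ⇒ 51332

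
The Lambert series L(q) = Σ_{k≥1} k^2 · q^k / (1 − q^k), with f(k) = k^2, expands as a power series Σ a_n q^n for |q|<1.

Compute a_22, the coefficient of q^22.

d|22:{22,11,2,1}  Σf=484+121+4+1=610

a_22 = 610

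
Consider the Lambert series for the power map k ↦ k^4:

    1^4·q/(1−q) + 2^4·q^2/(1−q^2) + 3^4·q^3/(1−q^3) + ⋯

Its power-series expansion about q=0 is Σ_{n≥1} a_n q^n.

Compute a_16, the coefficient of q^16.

a_16 = 69905

[q^16] f(16)=65536,f(8)=4096,f(4)=256,f(2)=16,f(1)=1 ⇒ 69905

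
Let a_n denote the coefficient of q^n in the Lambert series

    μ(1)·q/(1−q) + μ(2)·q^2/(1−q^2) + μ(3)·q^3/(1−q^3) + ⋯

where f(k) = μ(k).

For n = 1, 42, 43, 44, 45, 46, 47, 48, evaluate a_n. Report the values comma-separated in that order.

1, 0, 0, 0, 0, 0, 0, 0

n=1: 1·1  μ→[1]=1
q^42  k|42↦μ(k): 42:-1 21:1 14:1 7:-1 6:1 3:-1 2:-1 1:1  a_42=0
n=43: 43·1 1·43  μ→[(-1)+1]=0
n=44: 1·44 2·22 4·11 11·4 22·2 44·1  μ→[1+(-1)+0+(-1)+1+0]=0
d|45:{45,15,9,5,3,1}  Σμ=0+1+0+(-1)+(-1)+1=0
d|46:{46,23,2,1}  Σμ=1+(-1)+(-1)+1=0
n=47: 47·1 1·47  μ→[(-1)+1]=0
d|48:{1,2,3,4,6,8,12,16,24,48}  Σμ=1+(-1)+(-1)+0+1+0+0+0+0+0=0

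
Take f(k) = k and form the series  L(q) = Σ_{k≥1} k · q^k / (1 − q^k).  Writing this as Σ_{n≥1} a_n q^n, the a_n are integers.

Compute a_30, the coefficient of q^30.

[q^30] f(1)=1,f(2)=2,f(3)=3,f(5)=5,f(6)=6,f(10)=10,f(15)=15,f(30)=30 ⇒ 72

a_30 = 72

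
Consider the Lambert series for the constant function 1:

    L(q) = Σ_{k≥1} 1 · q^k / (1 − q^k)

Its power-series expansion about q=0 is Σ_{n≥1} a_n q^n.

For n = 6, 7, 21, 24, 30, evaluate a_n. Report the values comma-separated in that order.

d|6:{1,2,3,6}  Σf=1+1+1+1=4
[q^7] f(1)=1,f(7)=1 ⇒ 2
[q^21] f(21)=1,f(7)=1,f(3)=1,f(1)=1 ⇒ 4
d|24:{24,12,8,6,4,3,2,1}  Σf=1+1+1+1+1+1+1+1=8
d|30:{30,15,10,6,5,3,2,1}  Σf=1+1+1+1+1+1+1+1=8

4, 2, 4, 8, 8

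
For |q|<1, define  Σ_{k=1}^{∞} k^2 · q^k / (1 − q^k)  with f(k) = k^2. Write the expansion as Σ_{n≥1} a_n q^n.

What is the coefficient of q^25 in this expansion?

[q^25] f(1)=1,f(5)=25,f(25)=625 ⇒ 651

a_25 = 651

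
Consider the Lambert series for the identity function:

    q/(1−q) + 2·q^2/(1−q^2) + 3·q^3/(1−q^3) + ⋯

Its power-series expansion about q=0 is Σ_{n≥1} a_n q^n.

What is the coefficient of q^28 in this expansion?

d|28:{1,2,4,7,14,28}  Σf=1+2+4+7+14+28=56

a_28 = 56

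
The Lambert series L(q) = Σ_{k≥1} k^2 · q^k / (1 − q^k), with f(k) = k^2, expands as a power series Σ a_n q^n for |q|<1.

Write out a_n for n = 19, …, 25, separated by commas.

362, 546, 500, 610, 530, 850, 651

[q^19] f(19)=361,f(1)=1 ⇒ 362
d|20:{1,2,4,5,10,20}  Σf=1+4+16+25+100+400=546
[q^21] f(1)=1,f(3)=9,f(7)=49,f(21)=441 ⇒ 500
n=22: 1·22 2·11 11·2 22·1  f→[1+4+121+484]=610
n=23: 23·1 1·23  f→[529+1]=530
n=24: 24·1 12·2 8·3 6·4 4·6 3·8 2·12 1·24  f→[576+144+64+36+16+9+4+1]=850
d|25:{1,5,25}  Σf=1+25+625=651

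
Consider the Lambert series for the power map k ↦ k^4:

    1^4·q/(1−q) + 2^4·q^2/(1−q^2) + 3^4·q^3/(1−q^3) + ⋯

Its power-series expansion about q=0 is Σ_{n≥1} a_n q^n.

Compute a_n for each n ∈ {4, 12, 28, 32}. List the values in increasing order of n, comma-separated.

273, 22386, 655746, 1118481

q^4  k|4↦f(k): 4:256 2:16 1:1  a_4=273
[q^12] f(12)=20736,f(6)=1296,f(4)=256,f(3)=81,f(2)=16,f(1)=1 ⇒ 22386
n=28: 28·1 14·2 7·4 4·7 2·14 1·28  f→[614656+38416+2401+256+16+1]=655746
[q^32] f(32)=1048576,f(16)=65536,f(8)=4096,f(4)=256,f(2)=16,f(1)=1 ⇒ 1118481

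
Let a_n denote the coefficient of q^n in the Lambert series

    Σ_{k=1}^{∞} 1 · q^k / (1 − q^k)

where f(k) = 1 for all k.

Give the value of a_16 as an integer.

a_16 = 5

q^16  k|16↦f(k): 1:1 2:1 4:1 8:1 16:1  a_16=5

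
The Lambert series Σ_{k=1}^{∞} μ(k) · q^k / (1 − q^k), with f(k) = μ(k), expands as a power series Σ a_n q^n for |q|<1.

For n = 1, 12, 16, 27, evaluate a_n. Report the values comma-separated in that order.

1, 0, 0, 0

q^1  k|1↦μ(k): 1:1  a_1=1
[q^12] μ(1)=1,μ(2)=-1,μ(3)=-1,μ(4)=0,μ(6)=1,μ(12)=0 ⇒ 0
q^16  k|16↦μ(k): 16:0 8:0 4:0 2:-1 1:1  a_16=0
[q^27] μ(27)=0,μ(9)=0,μ(3)=-1,μ(1)=1 ⇒ 0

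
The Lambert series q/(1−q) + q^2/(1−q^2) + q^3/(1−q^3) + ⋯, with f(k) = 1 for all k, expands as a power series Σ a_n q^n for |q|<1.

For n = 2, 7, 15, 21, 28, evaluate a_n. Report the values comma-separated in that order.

d|2:{2,1}  Σf=1+1=2
[q^7] f(1)=1,f(7)=1 ⇒ 2
n=15: 1·15 3·5 5·3 15·1  f→[1+1+1+1]=4
d|21:{21,7,3,1}  Σf=1+1+1+1=4
[q^28] f(28)=1,f(14)=1,f(7)=1,f(4)=1,f(2)=1,f(1)=1 ⇒ 6

2, 2, 4, 4, 6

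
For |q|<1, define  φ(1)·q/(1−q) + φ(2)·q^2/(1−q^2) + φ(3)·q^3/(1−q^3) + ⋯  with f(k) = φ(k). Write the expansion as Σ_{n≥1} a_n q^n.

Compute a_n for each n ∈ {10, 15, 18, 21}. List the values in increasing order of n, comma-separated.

d|10:{10,5,2,1}  Σφ=4+4+1+1=10
[q^15] φ(15)=8,φ(5)=4,φ(3)=2,φ(1)=1 ⇒ 15
q^18  k|18↦φ(k): 1:1 2:1 3:2 6:2 9:6 18:6  a_18=18
d|21:{21,7,3,1}  Σφ=12+6+2+1=21

10, 15, 18, 21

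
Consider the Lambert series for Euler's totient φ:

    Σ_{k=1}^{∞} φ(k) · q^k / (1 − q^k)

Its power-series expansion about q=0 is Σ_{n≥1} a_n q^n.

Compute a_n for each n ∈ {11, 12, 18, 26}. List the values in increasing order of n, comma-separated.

d|11:{11,1}  Σφ=10+1=11
n=12: 1·12 2·6 3·4 4·3 6·2 12·1  φ→[1+1+2+2+2+4]=12
n=18: 1·18 2·9 3·6 6·3 9·2 18·1  φ→[1+1+2+2+6+6]=18
q^26  k|26↦φ(k): 1:1 2:1 13:12 26:12  a_26=26

11, 12, 18, 26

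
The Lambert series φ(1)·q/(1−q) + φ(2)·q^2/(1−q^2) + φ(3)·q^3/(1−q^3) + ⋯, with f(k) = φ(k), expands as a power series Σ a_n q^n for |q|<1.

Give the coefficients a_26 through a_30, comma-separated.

[q^26] φ(1)=1,φ(2)=1,φ(13)=12,φ(26)=12 ⇒ 26
n=27: 27·1 9·3 3·9 1·27  φ→[18+6+2+1]=27
n=28: 28·1 14·2 7·4 4·7 2·14 1·28  φ→[12+6+6+2+1+1]=28
n=29: 1·29 29·1  φ→[1+28]=29
[q^30] φ(30)=8,φ(15)=8,φ(10)=4,φ(6)=2,φ(5)=4,φ(3)=2,φ(2)=1,φ(1)=1 ⇒ 30

26, 27, 28, 29, 30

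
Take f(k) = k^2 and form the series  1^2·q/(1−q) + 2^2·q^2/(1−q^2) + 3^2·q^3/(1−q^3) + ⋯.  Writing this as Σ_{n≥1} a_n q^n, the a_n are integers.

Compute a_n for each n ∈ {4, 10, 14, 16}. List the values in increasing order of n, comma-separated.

21, 130, 250, 341

[q^4] f(1)=1,f(2)=4,f(4)=16 ⇒ 21
d|10:{1,2,5,10}  Σf=1+4+25+100=130
d|14:{1,2,7,14}  Σf=1+4+49+196=250
n=16: 16·1 8·2 4·4 2·8 1·16  f→[256+64+16+4+1]=341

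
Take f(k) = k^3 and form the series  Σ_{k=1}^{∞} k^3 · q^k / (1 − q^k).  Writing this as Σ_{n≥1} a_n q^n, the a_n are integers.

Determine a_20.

q^20  k|20↦f(k): 1:1 2:8 4:64 5:125 10:1000 20:8000  a_20=9198

a_20 = 9198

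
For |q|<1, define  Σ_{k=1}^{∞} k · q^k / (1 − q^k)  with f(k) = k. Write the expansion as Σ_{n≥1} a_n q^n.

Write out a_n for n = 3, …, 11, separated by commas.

n=3: 1·3 3·1  f→[1+3]=4
q^4  k|4↦f(k): 1:1 2:2 4:4  a_4=7
n=5: 1·5 5·1  f→[1+5]=6
q^6  k|6↦f(k): 1:1 2:2 3:3 6:6  a_6=12
n=7: 1·7 7·1  f→[1+7]=8
q^8  k|8↦f(k): 1:1 2:2 4:4 8:8  a_8=15
d|9:{1,3,9}  Σf=1+3+9=13
d|10:{1,2,5,10}  Σf=1+2+5+10=18
[q^11] f(11)=11,f(1)=1 ⇒ 12

4, 7, 6, 12, 8, 15, 13, 18, 12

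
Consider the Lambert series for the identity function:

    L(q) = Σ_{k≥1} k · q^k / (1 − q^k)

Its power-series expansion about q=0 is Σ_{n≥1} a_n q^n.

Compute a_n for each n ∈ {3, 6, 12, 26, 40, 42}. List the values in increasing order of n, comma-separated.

4, 12, 28, 42, 90, 96

q^3  k|3↦f(k): 3:3 1:1  a_3=4
d|6:{1,2,3,6}  Σf=1+2+3+6=12
[q^12] f(1)=1,f(2)=2,f(3)=3,f(4)=4,f(6)=6,f(12)=12 ⇒ 28
d|26:{1,2,13,26}  Σf=1+2+13+26=42
q^40  k|40↦f(k): 1:1 2:2 4:4 5:5 8:8 10:10 20:20 40:40  a_40=90
q^42  k|42↦f(k): 1:1 2:2 3:3 6:6 7:7 14:14 21:21 42:42  a_42=96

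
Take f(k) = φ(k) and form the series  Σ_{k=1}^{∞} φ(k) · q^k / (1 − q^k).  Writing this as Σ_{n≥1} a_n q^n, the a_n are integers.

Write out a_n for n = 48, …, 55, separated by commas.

[q^48] φ(48)=16,φ(24)=8,φ(16)=8,φ(12)=4,φ(8)=4,φ(6)=2,φ(4)=2,φ(3)=2,φ(2)=1,φ(1)=1 ⇒ 48
d|49:{49,7,1}  Σφ=42+6+1=49
q^50  k|50↦φ(k): 50:20 25:20 10:4 5:4 2:1 1:1  a_50=50
n=51: 51·1 17·3 3·17 1·51  φ→[32+16+2+1]=51
n=52: 1·52 2·26 4·13 13·4 26·2 52·1  φ→[1+1+2+12+12+24]=52
n=53: 1·53 53·1  φ→[1+52]=53
n=54: 54·1 27·2 18·3 9·6 6·9 3·18 2·27 1·54  φ→[18+18+6+6+2+2+1+1]=54
n=55: 55·1 11·5 5·11 1·55  φ→[40+10+4+1]=55

48, 49, 50, 51, 52, 53, 54, 55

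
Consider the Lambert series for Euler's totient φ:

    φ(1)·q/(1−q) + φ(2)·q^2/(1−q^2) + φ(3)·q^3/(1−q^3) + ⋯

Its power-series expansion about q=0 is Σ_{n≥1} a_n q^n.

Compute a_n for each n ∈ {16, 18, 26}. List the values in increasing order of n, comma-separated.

n=16: 1·16 2·8 4·4 8·2 16·1  φ→[1+1+2+4+8]=16
n=18: 18·1 9·2 6·3 3·6 2·9 1·18  φ→[6+6+2+2+1+1]=18
[q^26] φ(1)=1,φ(2)=1,φ(13)=12,φ(26)=12 ⇒ 26

16, 18, 26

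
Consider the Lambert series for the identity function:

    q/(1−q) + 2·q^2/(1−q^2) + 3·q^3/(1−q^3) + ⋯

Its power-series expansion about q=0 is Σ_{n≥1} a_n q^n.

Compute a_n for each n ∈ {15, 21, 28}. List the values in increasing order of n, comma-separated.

n=15: 15·1 5·3 3·5 1·15  f→[15+5+3+1]=24
d|21:{21,7,3,1}  Σf=21+7+3+1=32
d|28:{1,2,4,7,14,28}  Σf=1+2+4+7+14+28=56

24, 32, 56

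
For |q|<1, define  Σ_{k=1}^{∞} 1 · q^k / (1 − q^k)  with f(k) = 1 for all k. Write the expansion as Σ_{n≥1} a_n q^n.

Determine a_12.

a_12 = 6

d|12:{1,2,3,4,6,12}  Σf=1+1+1+1+1+1=6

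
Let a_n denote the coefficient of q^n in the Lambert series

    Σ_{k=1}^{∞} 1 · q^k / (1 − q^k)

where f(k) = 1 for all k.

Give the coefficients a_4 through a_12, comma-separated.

3, 2, 4, 2, 4, 3, 4, 2, 6

q^4  k|4↦f(k): 4:1 2:1 1:1  a_4=3
n=5: 5·1 1·5  f→[1+1]=2
d|6:{6,3,2,1}  Σf=1+1+1+1=4
q^7  k|7↦f(k): 7:1 1:1  a_7=2
n=8: 8·1 4·2 2·4 1·8  f→[1+1+1+1]=4
[q^9] f(9)=1,f(3)=1,f(1)=1 ⇒ 3
[q^10] f(1)=1,f(2)=1,f(5)=1,f(10)=1 ⇒ 4
q^11  k|11↦f(k): 1:1 11:1  a_11=2
[q^12] f(1)=1,f(2)=1,f(3)=1,f(4)=1,f(6)=1,f(12)=1 ⇒ 6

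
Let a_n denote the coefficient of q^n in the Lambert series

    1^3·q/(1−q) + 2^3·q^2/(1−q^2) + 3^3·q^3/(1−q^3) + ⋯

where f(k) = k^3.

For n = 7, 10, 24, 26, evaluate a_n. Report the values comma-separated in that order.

n=7: 1·7 7·1  f→[1+343]=344
q^10  k|10↦f(k): 10:1000 5:125 2:8 1:1  a_10=1134
q^24  k|24↦f(k): 24:13824 12:1728 8:512 6:216 4:64 3:27 2:8 1:1  a_24=16380
n=26: 1·26 2·13 13·2 26·1  f→[1+8+2197+17576]=19782

344, 1134, 16380, 19782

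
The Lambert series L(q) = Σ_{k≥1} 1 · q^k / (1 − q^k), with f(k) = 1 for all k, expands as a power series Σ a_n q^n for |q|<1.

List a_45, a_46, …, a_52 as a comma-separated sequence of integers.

n=45: 45·1 15·3 9·5 5·9 3·15 1·45  f→[1+1+1+1+1+1]=6
q^46  k|46↦f(k): 1:1 2:1 23:1 46:1  a_46=4
n=47: 1·47 47·1  f→[1+1]=2
n=48: 48·1 24·2 16·3 12·4 8·6 6·8 4·12 3·16 2·24 1·48  f→[1+1+1+1+1+1+1+1+1+1]=10
n=49: 1·49 7·7 49·1  f→[1+1+1]=3
n=50: 1·50 2·25 5·10 10·5 25·2 50·1  f→[1+1+1+1+1+1]=6
[q^51] f(51)=1,f(17)=1,f(3)=1,f(1)=1 ⇒ 4
[q^52] f(52)=1,f(26)=1,f(13)=1,f(4)=1,f(2)=1,f(1)=1 ⇒ 6

6, 4, 2, 10, 3, 6, 4, 6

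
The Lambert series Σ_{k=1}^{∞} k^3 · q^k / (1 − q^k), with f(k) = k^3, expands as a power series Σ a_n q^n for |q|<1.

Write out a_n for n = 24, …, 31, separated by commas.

[q^24] f(24)=13824,f(12)=1728,f(8)=512,f(6)=216,f(4)=64,f(3)=27,f(2)=8,f(1)=1 ⇒ 16380
q^25  k|25↦f(k): 1:1 5:125 25:15625  a_25=15751
d|26:{26,13,2,1}  Σf=17576+2197+8+1=19782
n=27: 1·27 3·9 9·3 27·1  f→[1+27+729+19683]=20440
q^28  k|28↦f(k): 28:21952 14:2744 7:343 4:64 2:8 1:1  a_28=25112
q^29  k|29↦f(k): 29:24389 1:1  a_29=24390
d|30:{1,2,3,5,6,10,15,30}  Σf=1+8+27+125+216+1000+3375+27000=31752
q^31  k|31↦f(k): 31:29791 1:1  a_31=29792

16380, 15751, 19782, 20440, 25112, 24390, 31752, 29792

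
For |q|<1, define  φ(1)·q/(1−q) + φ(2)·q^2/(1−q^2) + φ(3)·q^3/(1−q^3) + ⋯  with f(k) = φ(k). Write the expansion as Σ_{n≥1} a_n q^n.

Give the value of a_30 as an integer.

n=30: 1·30 2·15 3·10 5·6 6·5 10·3 15·2 30·1  φ→[1+1+2+4+2+4+8+8]=30

a_30 = 30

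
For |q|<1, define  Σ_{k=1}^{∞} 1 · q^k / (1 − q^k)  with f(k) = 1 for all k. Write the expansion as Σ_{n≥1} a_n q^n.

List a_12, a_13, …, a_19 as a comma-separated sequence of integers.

[q^12] f(1)=1,f(2)=1,f(3)=1,f(4)=1,f(6)=1,f(12)=1 ⇒ 6
d|13:{1,13}  Σf=1+1=2
[q^14] f(14)=1,f(7)=1,f(2)=1,f(1)=1 ⇒ 4
d|15:{15,5,3,1}  Σf=1+1+1+1=4
d|16:{16,8,4,2,1}  Σf=1+1+1+1+1=5
n=17: 17·1 1·17  f→[1+1]=2
d|18:{1,2,3,6,9,18}  Σf=1+1+1+1+1+1=6
n=19: 1·19 19·1  f→[1+1]=2

6, 2, 4, 4, 5, 2, 6, 2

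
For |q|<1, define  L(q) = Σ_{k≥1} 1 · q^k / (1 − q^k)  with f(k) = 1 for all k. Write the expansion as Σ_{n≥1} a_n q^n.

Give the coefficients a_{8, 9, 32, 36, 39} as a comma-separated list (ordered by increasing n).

q^8  k|8↦f(k): 1:1 2:1 4:1 8:1  a_8=4
q^9  k|9↦f(k): 1:1 3:1 9:1  a_9=3
[q^32] f(1)=1,f(2)=1,f(4)=1,f(8)=1,f(16)=1,f(32)=1 ⇒ 6
n=36: 1·36 2·18 3·12 4·9 6·6 9·4 12·3 18·2 36·1  f→[1+1+1+1+1+1+1+1+1]=9
q^39  k|39↦f(k): 39:1 13:1 3:1 1:1  a_39=4

4, 3, 6, 9, 4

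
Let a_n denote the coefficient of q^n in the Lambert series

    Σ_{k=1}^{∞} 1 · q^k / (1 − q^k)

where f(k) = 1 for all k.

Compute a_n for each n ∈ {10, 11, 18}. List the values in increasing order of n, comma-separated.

d|10:{10,5,2,1}  Σf=1+1+1+1=4
[q^11] f(11)=1,f(1)=1 ⇒ 2
[q^18] f(1)=1,f(2)=1,f(3)=1,f(6)=1,f(9)=1,f(18)=1 ⇒ 6

4, 2, 6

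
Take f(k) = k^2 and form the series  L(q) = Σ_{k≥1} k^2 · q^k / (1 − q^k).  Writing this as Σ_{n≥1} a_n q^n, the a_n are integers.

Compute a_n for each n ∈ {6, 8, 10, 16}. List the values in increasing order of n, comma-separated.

50, 85, 130, 341

n=6: 1·6 2·3 3·2 6·1  f→[1+4+9+36]=50
d|8:{8,4,2,1}  Σf=64+16+4+1=85
n=10: 10·1 5·2 2·5 1·10  f→[100+25+4+1]=130
[q^16] f(16)=256,f(8)=64,f(4)=16,f(2)=4,f(1)=1 ⇒ 341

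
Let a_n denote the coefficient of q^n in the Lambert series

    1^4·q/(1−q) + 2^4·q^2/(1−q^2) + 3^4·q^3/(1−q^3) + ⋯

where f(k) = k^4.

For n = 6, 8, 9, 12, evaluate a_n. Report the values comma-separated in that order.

q^6  k|6↦f(k): 6:1296 3:81 2:16 1:1  a_6=1394
d|8:{1,2,4,8}  Σf=1+16+256+4096=4369
q^9  k|9↦f(k): 9:6561 3:81 1:1  a_9=6643
q^12  k|12↦f(k): 1:1 2:16 3:81 4:256 6:1296 12:20736  a_12=22386

1394, 4369, 6643, 22386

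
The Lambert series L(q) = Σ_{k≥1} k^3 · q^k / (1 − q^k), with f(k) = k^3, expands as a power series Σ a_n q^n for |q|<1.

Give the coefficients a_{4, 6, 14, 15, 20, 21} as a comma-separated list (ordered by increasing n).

73, 252, 3096, 3528, 9198, 9632

[q^4] f(4)=64,f(2)=8,f(1)=1 ⇒ 73
n=6: 6·1 3·2 2·3 1·6  f→[216+27+8+1]=252
q^14  k|14↦f(k): 1:1 2:8 7:343 14:2744  a_14=3096
n=15: 1·15 3·5 5·3 15·1  f→[1+27+125+3375]=3528
n=20: 1·20 2·10 4·5 5·4 10·2 20·1  f→[1+8+64+125+1000+8000]=9198
d|21:{21,7,3,1}  Σf=9261+343+27+1=9632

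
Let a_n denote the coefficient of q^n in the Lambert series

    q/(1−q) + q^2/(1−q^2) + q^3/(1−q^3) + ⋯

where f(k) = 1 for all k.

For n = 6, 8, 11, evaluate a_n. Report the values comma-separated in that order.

4, 4, 2

q^6  k|6↦f(k): 6:1 3:1 2:1 1:1  a_6=4
[q^8] f(8)=1,f(4)=1,f(2)=1,f(1)=1 ⇒ 4
d|11:{11,1}  Σf=1+1=2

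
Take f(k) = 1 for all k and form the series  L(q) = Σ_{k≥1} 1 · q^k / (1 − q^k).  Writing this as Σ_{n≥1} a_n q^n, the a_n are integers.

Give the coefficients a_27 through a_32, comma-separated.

[q^27] f(27)=1,f(9)=1,f(3)=1,f(1)=1 ⇒ 4
q^28  k|28↦f(k): 28:1 14:1 7:1 4:1 2:1 1:1  a_28=6
[q^29] f(29)=1,f(1)=1 ⇒ 2
n=30: 1·30 2·15 3·10 5·6 6·5 10·3 15·2 30·1  f→[1+1+1+1+1+1+1+1]=8
q^31  k|31↦f(k): 1:1 31:1  a_31=2
d|32:{32,16,8,4,2,1}  Σf=1+1+1+1+1+1=6

4, 6, 2, 8, 2, 6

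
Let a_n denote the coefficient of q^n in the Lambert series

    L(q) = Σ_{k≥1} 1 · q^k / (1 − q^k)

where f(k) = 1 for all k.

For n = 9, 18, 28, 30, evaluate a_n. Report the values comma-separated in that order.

3, 6, 6, 8

n=9: 9·1 3·3 1·9  f→[1+1+1]=3
[q^18] f(18)=1,f(9)=1,f(6)=1,f(3)=1,f(2)=1,f(1)=1 ⇒ 6
n=28: 28·1 14·2 7·4 4·7 2·14 1·28  f→[1+1+1+1+1+1]=6
n=30: 1·30 2·15 3·10 5·6 6·5 10·3 15·2 30·1  f→[1+1+1+1+1+1+1+1]=8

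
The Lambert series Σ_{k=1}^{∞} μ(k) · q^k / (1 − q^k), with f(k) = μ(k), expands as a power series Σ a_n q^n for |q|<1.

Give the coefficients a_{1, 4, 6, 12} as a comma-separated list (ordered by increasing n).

1, 0, 0, 0

n=1: 1·1  μ→[1]=1
q^4  k|4↦μ(k): 4:0 2:-1 1:1  a_4=0
n=6: 1·6 2·3 3·2 6·1  μ→[1+(-1)+(-1)+1]=0
q^12  k|12↦μ(k): 12:0 6:1 4:0 3:-1 2:-1 1:1  a_12=0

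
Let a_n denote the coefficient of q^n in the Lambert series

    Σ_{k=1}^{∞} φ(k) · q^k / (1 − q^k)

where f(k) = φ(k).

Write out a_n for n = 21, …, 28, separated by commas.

d|21:{1,3,7,21}  Σφ=1+2+6+12=21
[q^22] φ(1)=1,φ(2)=1,φ(11)=10,φ(22)=10 ⇒ 22
[q^23] φ(1)=1,φ(23)=22 ⇒ 23
q^24  k|24↦φ(k): 1:1 2:1 3:2 4:2 6:2 8:4 12:4 24:8  a_24=24
n=25: 25·1 5·5 1·25  φ→[20+4+1]=25
q^26  k|26↦φ(k): 26:12 13:12 2:1 1:1  a_26=26
[q^27] φ(27)=18,φ(9)=6,φ(3)=2,φ(1)=1 ⇒ 27
[q^28] φ(28)=12,φ(14)=6,φ(7)=6,φ(4)=2,φ(2)=1,φ(1)=1 ⇒ 28

21, 22, 23, 24, 25, 26, 27, 28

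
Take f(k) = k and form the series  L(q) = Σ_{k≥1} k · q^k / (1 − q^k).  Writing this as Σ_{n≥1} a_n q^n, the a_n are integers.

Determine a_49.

a_49 = 57

q^49  k|49↦f(k): 1:1 7:7 49:49  a_49=57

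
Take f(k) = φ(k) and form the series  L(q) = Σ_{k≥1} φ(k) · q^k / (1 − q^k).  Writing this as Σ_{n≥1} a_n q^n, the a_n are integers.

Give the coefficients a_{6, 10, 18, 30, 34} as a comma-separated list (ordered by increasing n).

q^6  k|6↦φ(k): 6:2 3:2 2:1 1:1  a_6=6
[q^10] φ(10)=4,φ(5)=4,φ(2)=1,φ(1)=1 ⇒ 10
[q^18] φ(1)=1,φ(2)=1,φ(3)=2,φ(6)=2,φ(9)=6,φ(18)=6 ⇒ 18
d|30:{1,2,3,5,6,10,15,30}  Σφ=1+1+2+4+2+4+8+8=30
n=34: 1·34 2·17 17·2 34·1  φ→[1+1+16+16]=34

6, 10, 18, 30, 34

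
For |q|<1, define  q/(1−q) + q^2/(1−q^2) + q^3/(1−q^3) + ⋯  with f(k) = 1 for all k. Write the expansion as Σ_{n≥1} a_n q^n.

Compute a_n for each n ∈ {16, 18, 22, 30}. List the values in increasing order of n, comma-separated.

q^16  k|16↦f(k): 16:1 8:1 4:1 2:1 1:1  a_16=5
d|18:{1,2,3,6,9,18}  Σf=1+1+1+1+1+1=6
[q^22] f(1)=1,f(2)=1,f(11)=1,f(22)=1 ⇒ 4
n=30: 1·30 2·15 3·10 5·6 6·5 10·3 15·2 30·1  f→[1+1+1+1+1+1+1+1]=8

5, 6, 4, 8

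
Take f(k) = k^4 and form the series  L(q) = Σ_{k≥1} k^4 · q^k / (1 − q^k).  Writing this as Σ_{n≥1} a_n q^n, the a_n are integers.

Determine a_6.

[q^6] f(1)=1,f(2)=16,f(3)=81,f(6)=1296 ⇒ 1394

a_6 = 1394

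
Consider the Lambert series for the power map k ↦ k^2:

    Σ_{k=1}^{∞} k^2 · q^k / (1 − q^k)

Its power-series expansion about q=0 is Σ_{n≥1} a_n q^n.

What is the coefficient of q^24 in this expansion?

a_24 = 850

d|24:{24,12,8,6,4,3,2,1}  Σf=576+144+64+36+16+9+4+1=850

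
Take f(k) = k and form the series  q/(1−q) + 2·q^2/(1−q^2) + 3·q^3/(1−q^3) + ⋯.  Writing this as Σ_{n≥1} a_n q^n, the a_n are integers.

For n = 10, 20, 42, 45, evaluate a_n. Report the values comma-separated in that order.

[q^10] f(10)=10,f(5)=5,f(2)=2,f(1)=1 ⇒ 18
d|20:{1,2,4,5,10,20}  Σf=1+2+4+5+10+20=42
[q^42] f(42)=42,f(21)=21,f(14)=14,f(7)=7,f(6)=6,f(3)=3,f(2)=2,f(1)=1 ⇒ 96
d|45:{45,15,9,5,3,1}  Σf=45+15+9+5+3+1=78

18, 42, 96, 78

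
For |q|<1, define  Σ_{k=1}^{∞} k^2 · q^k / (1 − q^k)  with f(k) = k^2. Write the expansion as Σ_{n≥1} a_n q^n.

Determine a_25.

[q^25] f(25)=625,f(5)=25,f(1)=1 ⇒ 651

a_25 = 651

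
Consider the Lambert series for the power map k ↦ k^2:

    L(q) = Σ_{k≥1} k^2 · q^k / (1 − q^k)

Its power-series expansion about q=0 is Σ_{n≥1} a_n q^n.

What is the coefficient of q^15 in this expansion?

a_15 = 260

q^15  k|15↦f(k): 1:1 3:9 5:25 15:225  a_15=260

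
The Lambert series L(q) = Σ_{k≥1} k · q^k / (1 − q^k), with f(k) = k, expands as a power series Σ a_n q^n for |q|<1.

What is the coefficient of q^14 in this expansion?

[q^14] f(1)=1,f(2)=2,f(7)=7,f(14)=14 ⇒ 24

a_14 = 24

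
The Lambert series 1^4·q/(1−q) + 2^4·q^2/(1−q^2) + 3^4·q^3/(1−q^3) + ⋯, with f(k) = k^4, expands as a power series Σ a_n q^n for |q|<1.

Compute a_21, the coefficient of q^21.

n=21: 1·21 3·7 7·3 21·1  f→[1+81+2401+194481]=196964

a_21 = 196964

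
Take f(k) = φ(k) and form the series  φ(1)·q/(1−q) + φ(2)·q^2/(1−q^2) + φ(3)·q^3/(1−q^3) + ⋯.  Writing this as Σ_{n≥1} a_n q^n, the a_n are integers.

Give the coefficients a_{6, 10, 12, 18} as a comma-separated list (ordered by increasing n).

[q^6] φ(1)=1,φ(2)=1,φ(3)=2,φ(6)=2 ⇒ 6
[q^10] φ(10)=4,φ(5)=4,φ(2)=1,φ(1)=1 ⇒ 10
[q^12] φ(1)=1,φ(2)=1,φ(3)=2,φ(4)=2,φ(6)=2,φ(12)=4 ⇒ 12
q^18  k|18↦φ(k): 1:1 2:1 3:2 6:2 9:6 18:6  a_18=18

6, 10, 12, 18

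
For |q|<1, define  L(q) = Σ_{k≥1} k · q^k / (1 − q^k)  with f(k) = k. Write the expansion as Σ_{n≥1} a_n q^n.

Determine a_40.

q^40  k|40↦f(k): 1:1 2:2 4:4 5:5 8:8 10:10 20:20 40:40  a_40=90

a_40 = 90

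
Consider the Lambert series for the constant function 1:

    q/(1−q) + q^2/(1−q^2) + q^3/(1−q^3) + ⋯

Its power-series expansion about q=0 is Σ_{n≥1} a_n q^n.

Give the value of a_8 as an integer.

a_8 = 4

q^8  k|8↦f(k): 8:1 4:1 2:1 1:1  a_8=4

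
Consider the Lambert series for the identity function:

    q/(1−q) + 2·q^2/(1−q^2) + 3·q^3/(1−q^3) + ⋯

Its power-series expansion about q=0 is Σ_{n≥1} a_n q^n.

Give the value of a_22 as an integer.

d|22:{22,11,2,1}  Σf=22+11+2+1=36

a_22 = 36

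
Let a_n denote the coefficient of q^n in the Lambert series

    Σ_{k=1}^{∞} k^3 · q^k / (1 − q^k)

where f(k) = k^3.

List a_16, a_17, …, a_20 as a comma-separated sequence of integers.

n=16: 1·16 2·8 4·4 8·2 16·1  f→[1+8+64+512+4096]=4681
d|17:{17,1}  Σf=4913+1=4914
q^18  k|18↦f(k): 1:1 2:8 3:27 6:216 9:729 18:5832  a_18=6813
n=19: 1·19 19·1  f→[1+6859]=6860
n=20: 1·20 2·10 4·5 5·4 10·2 20·1  f→[1+8+64+125+1000+8000]=9198

4681, 4914, 6813, 6860, 9198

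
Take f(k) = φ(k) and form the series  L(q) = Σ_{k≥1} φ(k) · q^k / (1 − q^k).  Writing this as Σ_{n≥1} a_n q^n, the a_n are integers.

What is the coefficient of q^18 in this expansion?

q^18  k|18↦φ(k): 1:1 2:1 3:2 6:2 9:6 18:6  a_18=18

a_18 = 18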